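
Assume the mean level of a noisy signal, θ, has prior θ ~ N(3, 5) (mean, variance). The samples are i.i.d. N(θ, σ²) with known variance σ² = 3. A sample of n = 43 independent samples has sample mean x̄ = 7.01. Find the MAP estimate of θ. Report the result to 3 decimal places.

θ̂_MAP = 6.955

n = 43, x̄ = 7.01.
For a Normal prior and Normal likelihood with known variance, the posterior is Normal; its mode equals its mean, the precision-weighted average.
Prior precision 1/σ₀² = 1/5 = 0.2; data precision n/σ² = 43/3.
θ̂ = (0.2·3 + (43/3)·7.01) / (0.2 + 43/3) = (30323/300)/(218/15) = 30323/4360 ≈ 6.955.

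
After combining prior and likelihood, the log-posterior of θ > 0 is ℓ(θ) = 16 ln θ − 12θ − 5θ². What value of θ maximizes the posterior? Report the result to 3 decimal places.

ℓ'(θ) = 16/θ − 12 − 10θ. Setting this to zero and multiplying by θ: 10θ² + 12θ − 16 = 0.
θ = (−12 + √(12² + 4·10·16)) / (2·10) = (−12 + √784) / 20 = (−12 + 28)/20 = 4/5.
ℓ''(θ) = −16/θ² − 10 < 0, confirming a maximum.

θ̂_MAP = 0.800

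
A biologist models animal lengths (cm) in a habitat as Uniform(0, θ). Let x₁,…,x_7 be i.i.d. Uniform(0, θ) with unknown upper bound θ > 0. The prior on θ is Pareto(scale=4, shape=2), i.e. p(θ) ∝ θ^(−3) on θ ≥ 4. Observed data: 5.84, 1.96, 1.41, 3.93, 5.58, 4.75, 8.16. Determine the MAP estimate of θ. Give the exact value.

θ̂_MAP = 8.16

The Uniform(0, θ) likelihood is θ^(−n) for θ ≥ max(xᵢ), zero otherwise. Here max(xᵢ) = 8.16.
Posterior ∝ θ^(−3) · θ^(−7) = θ^(−10) on θ ≥ max(4, 8.16) = 8.16.
This density is strictly decreasing in θ, so the posterior mode lies at the lower boundary of the support.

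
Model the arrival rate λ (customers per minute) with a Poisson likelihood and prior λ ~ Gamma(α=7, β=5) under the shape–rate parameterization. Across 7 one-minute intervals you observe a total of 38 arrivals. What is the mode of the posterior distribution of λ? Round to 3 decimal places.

Σxᵢ = 38, n = 7.
Posterior ∝ λ^6e^(−5λ) · λ^38e^(−7λ) = λ^44e^(−12λ), i.e. Gamma(shape=45, rate=12).
The mode of a Gamma(a, b) with a ≥ 1 (shape–rate) is (a−1)/b = 44/12 ≈ 3.667.

λ̂_MAP = 3.667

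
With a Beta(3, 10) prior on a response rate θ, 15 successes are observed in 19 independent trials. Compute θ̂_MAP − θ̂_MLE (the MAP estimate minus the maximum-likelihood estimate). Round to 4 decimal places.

MAP − MLE = -0.2228

Posterior is Beta(18, 14); MAP = (18−1)/(32−2) = 17/30 ≈ 0.56667.
MLE ignores the prior: θ̂_MLE = k/n = 15/19 ≈ 0.78947.
Difference = 17/30 − 15/19 = -127/570 ≈ -0.2228.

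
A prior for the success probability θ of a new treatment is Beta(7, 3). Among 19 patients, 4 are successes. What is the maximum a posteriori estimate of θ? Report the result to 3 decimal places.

θ̂_MAP = 0.370

Prior: Beta(7, 3).
Data: 4 successes in 19 trials. The binomial likelihood contributes θ^4(1−θ)^15, so the posterior is Beta(7+4, 3+15) = Beta(11, 18).
For Beta(a, b) with a, b > 1 the mode is (a−1)/(a+b−2) = 10/27 ≈ 0.370.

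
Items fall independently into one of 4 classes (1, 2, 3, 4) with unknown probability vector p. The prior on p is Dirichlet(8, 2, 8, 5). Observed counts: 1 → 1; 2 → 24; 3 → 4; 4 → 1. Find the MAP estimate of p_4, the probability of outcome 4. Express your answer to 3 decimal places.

The posterior is Dirichlet(αᵢ + nᵢ) = Dirichlet(9, 26, 12, 6).
For a Dirichlet(a₁,…,a_K) with all aᵢ > 1, the mode has j-th component (aⱼ − 1)/(Σaᵢ − K).
Here Σaᵢ = 53 and K = 4, so p_4 = (6 − 1)/(53 − 4) = 5/49 ≈ 0.102.

MAP estimate: 0.102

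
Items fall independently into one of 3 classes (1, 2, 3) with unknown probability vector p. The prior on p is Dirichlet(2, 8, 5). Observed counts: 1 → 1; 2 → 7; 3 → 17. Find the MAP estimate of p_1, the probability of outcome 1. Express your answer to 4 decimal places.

The posterior is Dirichlet(αᵢ + nᵢ) = Dirichlet(3, 15, 22).
For a Dirichlet(a₁,…,a_K) with all aᵢ > 1, the mode has j-th component (aⱼ − 1)/(Σaᵢ − K).
Here Σaᵢ = 40 and K = 3, so p_1 = (3 − 1)/(40 − 3) = 2/37 ≈ 0.0541.

MAP estimate: 0.0541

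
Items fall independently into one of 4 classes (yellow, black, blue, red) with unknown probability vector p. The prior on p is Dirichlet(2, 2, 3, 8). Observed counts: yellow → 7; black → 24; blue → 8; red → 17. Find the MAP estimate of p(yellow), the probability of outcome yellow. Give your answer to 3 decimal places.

MAP estimate of p(yellow) = 0.119

The posterior is Dirichlet(αᵢ + nᵢ) = Dirichlet(9, 26, 11, 25).
For a Dirichlet(a₁,…,a_K) with all aᵢ > 1, the mode has j-th component (aⱼ − 1)/(Σaᵢ − K).
Here Σaᵢ = 71 and K = 4, so p(yellow) = (9 − 1)/(71 − 4) = 8/67 ≈ 0.119.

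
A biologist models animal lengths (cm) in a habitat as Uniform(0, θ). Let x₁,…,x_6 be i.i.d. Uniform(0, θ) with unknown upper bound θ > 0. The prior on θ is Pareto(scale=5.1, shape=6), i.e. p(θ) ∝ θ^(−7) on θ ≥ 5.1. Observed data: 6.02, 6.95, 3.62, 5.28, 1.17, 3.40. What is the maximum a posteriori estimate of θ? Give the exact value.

The Uniform(0, θ) likelihood is θ^(−n) for θ ≥ max(xᵢ), zero otherwise. Here max(xᵢ) = 6.95.
Posterior ∝ θ^(−7) · θ^(−6) = θ^(−13) on θ ≥ max(5.1, 6.95) = 6.95.
This density is strictly decreasing in θ, so the posterior mode lies at the lower boundary of the support.

θ̂_MAP = 6.95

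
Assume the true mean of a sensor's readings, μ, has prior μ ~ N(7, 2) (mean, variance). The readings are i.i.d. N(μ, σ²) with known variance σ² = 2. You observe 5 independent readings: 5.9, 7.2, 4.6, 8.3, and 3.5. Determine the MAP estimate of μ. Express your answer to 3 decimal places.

n = 5; x̄ = (5.9 + 7.2 + 4.6 + 8.3 + 3.5)/5 = 29.5/5 = 5.9.
For a Normal prior and Normal likelihood with known variance, the posterior is Normal; its mode equals its mean, the precision-weighted average.
Prior precision 1/σ₀² = 1/2 = 0.5; data precision n/σ² = 5/2 = 2.5.
μ̂ = (0.5·7 + 2.5·5.9) / (0.5 + 2.5) = 18.25/3 = 73/12 ≈ 6.083.

μ̂_MAP = 6.083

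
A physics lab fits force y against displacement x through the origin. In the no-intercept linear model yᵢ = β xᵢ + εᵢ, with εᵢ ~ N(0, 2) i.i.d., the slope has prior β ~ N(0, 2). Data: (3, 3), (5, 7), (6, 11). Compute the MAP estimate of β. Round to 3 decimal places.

β̂_MAP = 1.549

log p(β | y) = −Σ(yᵢ − βxᵢ)²/(2·2) − β²/(2·2) + const.
Setting the derivative to zero: Σxᵢ(yᵢ − βxᵢ)/2 − β/2 = 0, so β = Σxᵢyᵢ / (Σxᵢ² + σ²/τ²).
Σxᵢyᵢ = 3·3 + 5·7 + 6·11 = 110; Σxᵢ² = 70; σ²/τ² = 1.
β̂_MAP = 110 / (70 + 1) = 110/71 ≈ 1.549.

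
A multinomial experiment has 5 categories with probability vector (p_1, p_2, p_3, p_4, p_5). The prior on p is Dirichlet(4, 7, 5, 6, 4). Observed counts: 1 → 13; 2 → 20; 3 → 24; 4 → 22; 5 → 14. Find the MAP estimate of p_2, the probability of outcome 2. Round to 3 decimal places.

The posterior is Dirichlet(αᵢ + nᵢ) = Dirichlet(17, 27, 29, 28, 18).
For a Dirichlet(a₁,…,a_K) with all aᵢ > 1, the mode has j-th component (aⱼ − 1)/(Σaᵢ − K).
Here Σaᵢ = 119 and K = 5, so p_2 = (27 − 1)/(119 − 5) = 26/114 ≈ 0.228.

MAP estimate: 0.228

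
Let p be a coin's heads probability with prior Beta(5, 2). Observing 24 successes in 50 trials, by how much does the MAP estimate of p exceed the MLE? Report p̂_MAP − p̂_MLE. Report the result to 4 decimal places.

Posterior is Beta(29, 28); MAP = (29−1)/(57−2) = 28/55 ≈ 0.50909.
MLE ignores the prior: p̂_MLE = k/n = 24/50 ≈ 0.48000.
Difference = 28/55 − 24/50 = 8/275 ≈ 0.0291.

MAP − MLE = 0.0291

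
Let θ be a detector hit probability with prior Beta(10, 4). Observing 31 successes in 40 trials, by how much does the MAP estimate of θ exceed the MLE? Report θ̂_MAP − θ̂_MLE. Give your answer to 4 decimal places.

MAP − MLE = -0.0058

Posterior is Beta(41, 13); MAP = (41−1)/(54−2) = 40/52 ≈ 0.76923.
MLE ignores the prior: θ̂_MLE = k/n = 31/40 ≈ 0.77500.
Difference = 40/52 − 31/40 = -3/520 ≈ -0.0058.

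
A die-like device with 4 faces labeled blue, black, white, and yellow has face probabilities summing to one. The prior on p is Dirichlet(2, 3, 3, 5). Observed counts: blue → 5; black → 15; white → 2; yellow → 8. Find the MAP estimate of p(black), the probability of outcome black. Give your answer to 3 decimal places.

The posterior is Dirichlet(αᵢ + nᵢ) = Dirichlet(7, 18, 5, 13).
For a Dirichlet(a₁,…,a_K) with all aᵢ > 1, the mode has j-th component (aⱼ − 1)/(Σaᵢ − K).
Here Σaᵢ = 43 and K = 4, so p(black) = (18 − 1)/(43 − 4) = 17/39 ≈ 0.436.

MAP estimate of p(black) = 0.436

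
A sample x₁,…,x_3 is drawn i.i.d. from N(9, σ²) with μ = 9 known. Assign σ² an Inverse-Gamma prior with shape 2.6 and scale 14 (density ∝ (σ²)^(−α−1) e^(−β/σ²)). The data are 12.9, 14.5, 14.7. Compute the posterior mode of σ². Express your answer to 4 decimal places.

σ̂²_MAP = 10.3873

Sum of squared deviations about the known mean: SS = (12.9−9)² + (14.5−9)² + (14.7−9)² = 77.95.
The Normal likelihood contributes (σ²)^(−n/2) exp(−SS/(2σ²)), so the posterior is Inverse-Gamma(α + n/2, β + SS/2) = Inverse-Gamma(4.1, 52.975).
The mode of Inverse-Gamma(a, b) is b/(a+1) = 52.975/5.1 ≈ 10.3873.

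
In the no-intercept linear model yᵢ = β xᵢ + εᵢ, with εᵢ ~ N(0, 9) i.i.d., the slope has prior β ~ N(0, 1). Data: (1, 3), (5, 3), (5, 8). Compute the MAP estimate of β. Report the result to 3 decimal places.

β̂_MAP = 0.967

log p(β | y) = −Σ(yᵢ − βxᵢ)²/(2·9) − β²/(2·1) + const.
Setting the derivative to zero: Σxᵢ(yᵢ − βxᵢ)/9 − β/1 = 0, so β = Σxᵢyᵢ / (Σxᵢ² + σ²/τ²).
Σxᵢyᵢ = 1·3 + 5·3 + 5·8 = 58; Σxᵢ² = 51; σ²/τ² = 9.
β̂_MAP = 58 / (51 + 9) = 58/60 ≈ 0.967.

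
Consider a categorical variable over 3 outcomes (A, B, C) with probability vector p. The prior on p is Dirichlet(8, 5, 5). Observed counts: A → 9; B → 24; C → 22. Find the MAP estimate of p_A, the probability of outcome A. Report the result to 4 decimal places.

MAP estimate of p_A = 0.2286

The posterior is Dirichlet(αᵢ + nᵢ) = Dirichlet(17, 29, 27).
For a Dirichlet(a₁,…,a_K) with all aᵢ > 1, the mode has j-th component (aⱼ − 1)/(Σaᵢ − K).
Here Σaᵢ = 73 and K = 3, so p_A = (17 − 1)/(73 − 3) = 16/70 ≈ 0.2286.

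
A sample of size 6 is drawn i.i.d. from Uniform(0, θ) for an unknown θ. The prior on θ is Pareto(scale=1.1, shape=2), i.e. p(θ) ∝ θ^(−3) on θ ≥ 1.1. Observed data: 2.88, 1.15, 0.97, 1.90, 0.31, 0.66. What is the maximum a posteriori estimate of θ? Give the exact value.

θ̂_MAP = 2.88

The Uniform(0, θ) likelihood is θ^(−n) for θ ≥ max(xᵢ), zero otherwise. Here max(xᵢ) = 2.88.
Posterior ∝ θ^(−3) · θ^(−6) = θ^(−9) on θ ≥ max(1.1, 2.88) = 2.88.
This density is strictly decreasing in θ, so the posterior mode lies at the lower boundary of the support.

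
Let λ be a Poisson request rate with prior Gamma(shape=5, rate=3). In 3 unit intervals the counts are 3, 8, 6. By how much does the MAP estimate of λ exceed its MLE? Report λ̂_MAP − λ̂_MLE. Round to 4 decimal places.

MAP − MLE = -2.1667

Σxᵢ = 17. Posterior is Gamma(22, 6); MAP = (22−1)/6 = 21/6 ≈ 3.50000.
MLE = x̄ = 17/3 ≈ 5.66667.
Difference = 21/6 − 17/3 = -13/6 ≈ -2.1667.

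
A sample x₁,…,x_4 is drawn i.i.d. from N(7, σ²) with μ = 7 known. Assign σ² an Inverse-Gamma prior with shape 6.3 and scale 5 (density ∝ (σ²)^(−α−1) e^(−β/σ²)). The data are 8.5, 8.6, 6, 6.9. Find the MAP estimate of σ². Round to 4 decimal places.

σ̂²_MAP = 0.8505

Sum of squared deviations about the known mean: SS = (8.5−7)² + (8.6−7)² + (6−7)² + (6.9−7)² = 5.82.
The Normal likelihood contributes (σ²)^(−n/2) exp(−SS/(2σ²)), so the posterior is Inverse-Gamma(α + n/2, β + SS/2) = Inverse-Gamma(8.3, 7.91).
The mode of Inverse-Gamma(a, b) is b/(a+1) = 7.91/9.3 ≈ 0.8505.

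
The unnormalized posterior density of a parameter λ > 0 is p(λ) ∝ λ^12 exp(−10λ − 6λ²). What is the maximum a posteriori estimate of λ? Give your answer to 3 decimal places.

λ̂_MAP = 0.667

ℓ'(λ) = 12/λ − 10 − 12λ. Setting this to zero and multiplying by λ: 12λ² + 10λ − 12 = 0.
λ = (−10 + √(10² + 4·12·12)) / (2·12) = (−10 + √676) / 24 = (−10 + 26)/24 = 2/3.
ℓ''(λ) = −12/λ² − 12 < 0, confirming a maximum.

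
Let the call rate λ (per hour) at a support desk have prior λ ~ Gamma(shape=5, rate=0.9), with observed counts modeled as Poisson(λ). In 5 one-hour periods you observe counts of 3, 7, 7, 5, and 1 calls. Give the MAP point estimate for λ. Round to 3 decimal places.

λ̂_MAP = 4.576

Σxᵢ = 3+7+7+5+1 = 23, with n = 5.
Posterior ∝ λ^4e^(−0.9λ) · λ^23e^(−5λ) = λ^27e^(−5.9λ), i.e. Gamma(shape=28, rate=5.9).
The mode of a Gamma(a, b) with a ≥ 1 (shape–rate) is (a−1)/b = 27/5.9 ≈ 4.576.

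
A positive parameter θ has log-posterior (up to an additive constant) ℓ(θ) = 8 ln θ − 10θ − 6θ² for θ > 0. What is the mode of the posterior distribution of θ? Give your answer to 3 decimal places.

θ̂_MAP = 0.500

ℓ'(θ) = 8/θ − 10 − 12θ. Setting this to zero and multiplying by θ: 12θ² + 10θ − 8 = 0.
θ = (−10 + √(10² + 4·12·8)) / (2·12) = (−10 + √484) / 24 = (−10 + 22)/24 = 1/2.
ℓ''(θ) = −8/θ² − 12 < 0, confirming a maximum.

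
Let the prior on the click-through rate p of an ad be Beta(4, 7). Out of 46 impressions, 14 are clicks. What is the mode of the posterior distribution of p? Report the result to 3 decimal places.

p̂_MAP = 0.309

Prior: Beta(4, 7).
Data: 14 successes in 46 trials. The binomial likelihood contributes p^14(1−p)^32, so the posterior is Beta(4+14, 7+32) = Beta(18, 39).
For Beta(a, b) with a, b > 1 the mode is (a−1)/(a+b−2) = 17/55 ≈ 0.309.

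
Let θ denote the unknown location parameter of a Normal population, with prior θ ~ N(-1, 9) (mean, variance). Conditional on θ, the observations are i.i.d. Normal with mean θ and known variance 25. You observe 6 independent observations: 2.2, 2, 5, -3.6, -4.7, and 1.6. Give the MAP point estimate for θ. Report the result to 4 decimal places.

θ̂_MAP = -0.0316

n = 6; x̄ = (2.2 + 2 + 5 + (-3.6) + (-4.7) + 1.6)/6 = 2.5/6 = 5/12 ≈ 0.4167.
For a Normal prior and Normal likelihood with known variance, the posterior is Normal; its mode equals its mean, the precision-weighted average.
Prior precision 1/σ₀² = 1/9; data precision n/σ² = 6/25 = 0.24.
θ̂ = ((1/9)·(-1) + 0.24·(5/12)) / (1/9 + 0.24) = (-1/90)/(79/225) = -5/158 ≈ -0.0316.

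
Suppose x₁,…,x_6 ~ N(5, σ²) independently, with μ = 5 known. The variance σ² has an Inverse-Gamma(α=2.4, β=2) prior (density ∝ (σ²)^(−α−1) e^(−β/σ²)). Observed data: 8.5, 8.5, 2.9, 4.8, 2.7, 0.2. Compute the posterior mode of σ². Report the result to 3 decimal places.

Sum of squared deviations about the known mean: SS = (8.5−5)² + (8.5−5)² + (2.9−5)² + (4.8−5)² + (2.7−5)² + (0.2−5)² = 57.28.
The Normal likelihood contributes (σ²)^(−n/2) exp(−SS/(2σ²)), so the posterior is Inverse-Gamma(α + n/2, β + SS/2) = Inverse-Gamma(5.4, 30.64).
The mode of Inverse-Gamma(a, b) is b/(a+1) = 30.64/6.4 ≈ 4.788.

σ̂²_MAP = 4.788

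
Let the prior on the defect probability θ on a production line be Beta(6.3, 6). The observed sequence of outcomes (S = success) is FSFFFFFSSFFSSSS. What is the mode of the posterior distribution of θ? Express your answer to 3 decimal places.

θ̂_MAP = 0.486

Prior: Beta(6.3, 6).
Data: 7 successes in 15 trials (from the sequence). The binomial likelihood contributes θ^7(1−θ)^8, so the posterior is Beta(6.3+7, 6+8) = Beta(13.3, 14).
For Beta(a, b) with a, b > 1 the mode is (a−1)/(a+b−2) = 12.3/25.3 ≈ 0.486.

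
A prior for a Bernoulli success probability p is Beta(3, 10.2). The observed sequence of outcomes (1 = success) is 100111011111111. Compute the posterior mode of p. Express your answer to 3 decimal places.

Prior: Beta(3, 10.2).
Data: 12 successes in 15 trials (from the sequence). The binomial likelihood contributes p^12(1−p)^3, so the posterior is Beta(3+12, 10.2+3) = Beta(15, 13.2).
For Beta(a, b) with a, b > 1 the mode is (a−1)/(a+b−2) = 14/26.2 ≈ 0.534.

p̂_MAP = 0.534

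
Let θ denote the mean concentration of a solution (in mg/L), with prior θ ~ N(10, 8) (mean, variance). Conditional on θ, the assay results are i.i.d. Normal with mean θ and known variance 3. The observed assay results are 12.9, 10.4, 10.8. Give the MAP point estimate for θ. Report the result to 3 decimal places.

n = 3; x̄ = (12.9 + 10.4 + 10.8)/3 = 34.1/3 = 341/30 ≈ 11.3667.
For a Normal prior and Normal likelihood with known variance, the posterior is Normal; its mode equals its mean, the precision-weighted average.
Prior precision 1/σ₀² = 1/8 = 0.125; data precision n/σ² = 3/3 = 1.
θ̂ = (0.125·10 + 1·(341/30)) / (0.125 + 1) = (757/60)/1.125 = 1514/135 ≈ 11.215.

θ̂_MAP = 11.215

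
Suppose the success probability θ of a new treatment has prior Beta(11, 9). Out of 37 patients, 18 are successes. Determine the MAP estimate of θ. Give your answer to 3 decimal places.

Prior: Beta(11, 9).
Data: 18 successes in 37 trials. The binomial likelihood contributes θ^18(1−θ)^19, so the posterior is Beta(11+18, 9+19) = Beta(29, 28).
For Beta(a, b) with a, b > 1 the mode is (a−1)/(a+b−2) = 28/55 ≈ 0.509.

θ̂_MAP = 0.509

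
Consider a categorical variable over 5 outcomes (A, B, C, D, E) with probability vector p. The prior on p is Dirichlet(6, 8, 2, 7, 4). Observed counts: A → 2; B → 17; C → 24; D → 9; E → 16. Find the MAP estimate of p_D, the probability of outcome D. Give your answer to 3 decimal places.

The posterior is Dirichlet(αᵢ + nᵢ) = Dirichlet(8, 25, 26, 16, 20).
For a Dirichlet(a₁,…,a_K) with all aᵢ > 1, the mode has j-th component (aⱼ − 1)/(Σaᵢ − K).
Here Σaᵢ = 95 and K = 5, so p_D = (16 − 1)/(95 − 5) = 15/90 ≈ 0.167.

MAP estimate of p_D = 0.167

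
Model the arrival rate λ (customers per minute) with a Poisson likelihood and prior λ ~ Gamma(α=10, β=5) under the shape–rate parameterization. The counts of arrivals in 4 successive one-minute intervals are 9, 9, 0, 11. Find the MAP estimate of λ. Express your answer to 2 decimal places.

Σxᵢ = 9+9+0+11 = 29, with n = 4.
Posterior ∝ λ^9e^(−5λ) · λ^29e^(−4λ) = λ^38e^(−9λ), i.e. Gamma(shape=39, rate=9).
The mode of a Gamma(a, b) with a ≥ 1 (shape–rate) is (a−1)/b = 38/9 ≈ 4.22.

λ̂_MAP = 4.22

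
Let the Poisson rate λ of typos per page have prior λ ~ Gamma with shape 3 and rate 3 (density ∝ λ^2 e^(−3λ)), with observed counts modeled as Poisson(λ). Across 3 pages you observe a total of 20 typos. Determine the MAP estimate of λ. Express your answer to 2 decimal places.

λ̂_MAP = 3.67

Σxᵢ = 20, n = 3.
Posterior ∝ λ^2e^(−3λ) · λ^20e^(−3λ) = λ^22e^(−6λ), i.e. Gamma(shape=23, rate=6).
The mode of a Gamma(a, b) with a ≥ 1 (shape–rate) is (a−1)/b = 22/6 ≈ 3.67.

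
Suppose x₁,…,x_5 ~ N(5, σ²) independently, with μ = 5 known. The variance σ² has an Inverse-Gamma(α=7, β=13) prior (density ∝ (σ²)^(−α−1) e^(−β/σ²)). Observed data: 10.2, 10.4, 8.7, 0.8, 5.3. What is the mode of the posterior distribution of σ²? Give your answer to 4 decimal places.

Sum of squared deviations about the known mean: SS = (10.2−5)² + (10.4−5)² + (8.7−5)² + (0.8−5)² + (5.3−5)² = 87.62.
The Normal likelihood contributes (σ²)^(−n/2) exp(−SS/(2σ²)), so the posterior is Inverse-Gamma(α + n/2, β + SS/2) = Inverse-Gamma(9.5, 56.81).
The mode of Inverse-Gamma(a, b) is b/(a+1) = 56.81/10.5 ≈ 5.4105.

σ̂²_MAP = 5.4105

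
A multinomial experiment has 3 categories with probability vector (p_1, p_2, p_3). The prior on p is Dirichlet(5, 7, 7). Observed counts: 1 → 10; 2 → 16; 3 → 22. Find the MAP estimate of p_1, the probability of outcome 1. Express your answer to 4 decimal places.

The posterior is Dirichlet(αᵢ + nᵢ) = Dirichlet(15, 23, 29).
For a Dirichlet(a₁,…,a_K) with all aᵢ > 1, the mode has j-th component (aⱼ − 1)/(Σaᵢ − K).
Here Σaᵢ = 67 and K = 3, so p_1 = (15 − 1)/(67 − 3) = 14/64 ≈ 0.2188.

MAP estimate: 0.2188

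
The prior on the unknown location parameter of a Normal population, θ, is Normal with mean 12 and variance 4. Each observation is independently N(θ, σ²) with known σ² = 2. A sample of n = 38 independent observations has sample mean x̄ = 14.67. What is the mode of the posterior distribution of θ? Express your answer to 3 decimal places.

n = 38, x̄ = 14.67.
For a Normal prior and Normal likelihood with known variance, the posterior is Normal; its mode equals its mean, the precision-weighted average.
Prior precision 1/σ₀² = 1/4 = 0.25; data precision n/σ² = 38/2 = 19.
θ̂ = (0.25·12 + 19·14.67) / (0.25 + 19) = 281.73/19.25 = 28173/1925 ≈ 14.635.

θ̂_MAP = 14.635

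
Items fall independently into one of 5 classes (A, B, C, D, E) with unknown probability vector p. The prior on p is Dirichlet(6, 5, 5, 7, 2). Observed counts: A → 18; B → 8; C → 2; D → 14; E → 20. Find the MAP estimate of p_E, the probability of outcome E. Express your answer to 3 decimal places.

The posterior is Dirichlet(αᵢ + nᵢ) = Dirichlet(24, 13, 7, 21, 22).
For a Dirichlet(a₁,…,a_K) with all aᵢ > 1, the mode has j-th component (aⱼ − 1)/(Σaᵢ − K).
Here Σaᵢ = 87 and K = 5, so p_E = (22 − 1)/(87 − 5) = 21/82 ≈ 0.256.

MAP estimate of p_E = 0.256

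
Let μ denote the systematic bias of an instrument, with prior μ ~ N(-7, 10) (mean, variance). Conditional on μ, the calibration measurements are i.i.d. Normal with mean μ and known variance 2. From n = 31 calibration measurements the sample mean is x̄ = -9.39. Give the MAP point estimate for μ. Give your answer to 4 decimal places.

μ̂_MAP = -9.3747

n = 31, x̄ = -9.39.
For a Normal prior and Normal likelihood with known variance, the posterior is Normal; its mode equals its mean, the precision-weighted average.
Prior precision 1/σ₀² = 1/10 = 0.1; data precision n/σ² = 31/2 = 15.5.
μ̂ = (0.1·(-7) + 15.5·(-9.39)) / (0.1 + 15.5) = (-146.245)/15.6 = -29249/3120 ≈ -9.3747.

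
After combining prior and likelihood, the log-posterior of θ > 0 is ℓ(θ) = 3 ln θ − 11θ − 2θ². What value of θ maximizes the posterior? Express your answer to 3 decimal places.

θ̂_MAP = 0.250

ℓ'(θ) = 3/θ − 11 − 4θ. Setting this to zero and multiplying by θ: 4θ² + 11θ − 3 = 0.
θ = (−11 + √(11² + 4·4·3)) / (2·4) = (−11 + √169) / 8 = (−11 + 13)/8 = 1/4.
ℓ''(θ) = −3/θ² − 4 < 0, confirming a maximum.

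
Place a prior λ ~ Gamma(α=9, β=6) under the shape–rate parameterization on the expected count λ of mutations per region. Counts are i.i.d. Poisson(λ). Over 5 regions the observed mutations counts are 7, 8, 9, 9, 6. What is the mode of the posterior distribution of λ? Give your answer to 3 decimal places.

λ̂_MAP = 4.273

Σxᵢ = 7+8+9+9+6 = 39, with n = 5.
Posterior ∝ λ^8e^(−6λ) · λ^39e^(−5λ) = λ^47e^(−11λ), i.e. Gamma(shape=48, rate=11).
The mode of a Gamma(a, b) with a ≥ 1 (shape–rate) is (a−1)/b = 47/11 ≈ 4.273.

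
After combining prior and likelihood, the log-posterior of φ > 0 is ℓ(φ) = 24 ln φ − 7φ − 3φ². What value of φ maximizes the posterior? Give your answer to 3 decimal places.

ℓ'(φ) = 24/φ − 7 − 6φ. Setting this to zero and multiplying by φ: 6φ² + 7φ − 24 = 0.
φ = (−7 + √(7² + 4·6·24)) / (2·6) = (−7 + √625) / 12 = (−7 + 25)/12 = 3/2.
ℓ''(φ) = −24/φ² − 6 < 0, confirming a maximum.

φ̂_MAP = 1.500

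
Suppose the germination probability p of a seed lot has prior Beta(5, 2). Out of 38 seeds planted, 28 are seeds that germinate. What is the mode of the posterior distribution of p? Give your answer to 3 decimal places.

Prior: Beta(5, 2).
Data: 28 successes in 38 trials. The binomial likelihood contributes p^28(1−p)^10, so the posterior is Beta(5+28, 2+10) = Beta(33, 12).
For Beta(a, b) with a, b > 1 the mode is (a−1)/(a+b−2) = 32/43 ≈ 0.744.

p̂_MAP = 0.744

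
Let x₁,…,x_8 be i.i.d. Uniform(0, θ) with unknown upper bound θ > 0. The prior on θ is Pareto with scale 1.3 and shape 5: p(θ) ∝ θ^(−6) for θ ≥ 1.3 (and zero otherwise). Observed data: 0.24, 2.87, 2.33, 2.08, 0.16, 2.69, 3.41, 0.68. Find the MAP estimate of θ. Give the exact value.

The Uniform(0, θ) likelihood is θ^(−n) for θ ≥ max(xᵢ), zero otherwise. Here max(xᵢ) = 3.41.
Posterior ∝ θ^(−6) · θ^(−8) = θ^(−14) on θ ≥ max(1.3, 3.41) = 3.41.
This density is strictly decreasing in θ, so the posterior mode lies at the lower boundary of the support.

θ̂_MAP = 3.41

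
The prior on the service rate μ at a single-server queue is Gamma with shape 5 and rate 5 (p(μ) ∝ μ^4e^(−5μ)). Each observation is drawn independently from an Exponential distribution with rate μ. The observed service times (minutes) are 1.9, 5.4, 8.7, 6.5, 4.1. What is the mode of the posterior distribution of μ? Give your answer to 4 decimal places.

The Exponential(rate=μ) likelihood is ∝ μ^n e^(−μΣtᵢ). Here n = 5 and Σtᵢ = 1.9 + 5.4 + 8.7 + 6.5 + 4.1 = 26.6.
Posterior ∝ μ^4e^(−5μ) · μ^5e^(−26.6μ) = μ^9e^(−31.6μ), i.e. Gamma(10, 31.6).
Mode = (a−1)/b = 9/31.6 ≈ 0.2848.

μ̂_MAP = 0.2848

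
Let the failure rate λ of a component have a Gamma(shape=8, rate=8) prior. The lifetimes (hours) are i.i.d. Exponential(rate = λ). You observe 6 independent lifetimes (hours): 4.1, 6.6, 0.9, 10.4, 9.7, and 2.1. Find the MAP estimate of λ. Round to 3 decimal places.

λ̂_MAP = 0.311

The Exponential(rate=λ) likelihood is ∝ λ^n e^(−λΣtᵢ). Here n = 6 and Σtᵢ = 4.1 + 6.6 + 0.9 + 10.4 + 9.7 + 2.1 = 33.8.
Posterior ∝ λ^7e^(−8λ) · λ^6e^(−33.8λ) = λ^13e^(−41.8λ), i.e. Gamma(14, 41.8).
Mode = (a−1)/b = 13/41.8 ≈ 0.311.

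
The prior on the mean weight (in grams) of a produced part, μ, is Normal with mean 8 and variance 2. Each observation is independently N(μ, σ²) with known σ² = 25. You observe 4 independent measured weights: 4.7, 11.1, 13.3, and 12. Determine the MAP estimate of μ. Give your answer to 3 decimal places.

n = 4; x̄ = (4.7 + 11.1 + 13.3 + 12)/4 = 41.1/4 = 10.275.
For a Normal prior and Normal likelihood with known variance, the posterior is Normal; its mode equals its mean, the precision-weighted average.
Prior precision 1/σ₀² = 1/2 = 0.5; data precision n/σ² = 4/25 = 0.16.
μ̂ = (0.5·8 + 0.16·10.275) / (0.5 + 0.16) = 5.644/0.66 = 1411/165 ≈ 8.552.

μ̂_MAP = 8.552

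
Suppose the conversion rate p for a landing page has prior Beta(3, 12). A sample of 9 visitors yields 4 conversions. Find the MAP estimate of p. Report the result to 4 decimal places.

p̂_MAP = 0.2727

Prior: Beta(3, 12).
Data: 4 successes in 9 trials. The binomial likelihood contributes p^4(1−p)^5, so the posterior is Beta(3+4, 12+5) = Beta(7, 17).
For Beta(a, b) with a, b > 1 the mode is (a−1)/(a+b−2) = 6/22 ≈ 0.2727.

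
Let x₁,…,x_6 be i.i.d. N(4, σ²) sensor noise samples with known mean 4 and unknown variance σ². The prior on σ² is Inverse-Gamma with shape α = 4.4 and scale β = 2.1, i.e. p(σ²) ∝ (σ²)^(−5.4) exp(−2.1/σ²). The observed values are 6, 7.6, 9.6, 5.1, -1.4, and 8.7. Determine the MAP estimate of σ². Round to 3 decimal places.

σ̂²_MAP = 6.249

Sum of squared deviations about the known mean: SS = (6−4)² + (7.6−4)² + (9.6−4)² + (5.1−4)² + (-1.4−4)² + (8.7−4)² = 100.78.
The Normal likelihood contributes (σ²)^(−n/2) exp(−SS/(2σ²)), so the posterior is Inverse-Gamma(α + n/2, β + SS/2) = Inverse-Gamma(7.4, 52.49).
The mode of Inverse-Gamma(a, b) is b/(a+1) = 52.49/8.4 ≈ 6.249.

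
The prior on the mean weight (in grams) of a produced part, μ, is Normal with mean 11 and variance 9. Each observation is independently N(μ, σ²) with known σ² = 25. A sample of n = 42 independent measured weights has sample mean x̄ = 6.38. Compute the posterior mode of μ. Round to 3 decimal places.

μ̂_MAP = 6.667

n = 42, x̄ = 6.38.
For a Normal prior and Normal likelihood with known variance, the posterior is Normal; its mode equals its mean, the precision-weighted average.
Prior precision 1/σ₀² = 1/9; data precision n/σ² = 42/25 = 1.68.
μ̂ = ((1/9)·11 + 1.68·6.38) / (1/9 + 1.68) = (67166/5625)/(403/225) = 67166/10075 ≈ 6.667.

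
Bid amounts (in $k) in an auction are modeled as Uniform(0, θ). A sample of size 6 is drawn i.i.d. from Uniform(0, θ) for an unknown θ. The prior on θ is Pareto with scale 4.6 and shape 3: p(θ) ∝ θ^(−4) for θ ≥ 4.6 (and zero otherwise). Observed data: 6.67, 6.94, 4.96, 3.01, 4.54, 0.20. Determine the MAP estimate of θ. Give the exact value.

θ̂_MAP = 6.94

The Uniform(0, θ) likelihood is θ^(−n) for θ ≥ max(xᵢ), zero otherwise. Here max(xᵢ) = 6.94.
Posterior ∝ θ^(−4) · θ^(−6) = θ^(−10) on θ ≥ max(4.6, 6.94) = 6.94.
This density is strictly decreasing in θ, so the posterior mode lies at the lower boundary of the support.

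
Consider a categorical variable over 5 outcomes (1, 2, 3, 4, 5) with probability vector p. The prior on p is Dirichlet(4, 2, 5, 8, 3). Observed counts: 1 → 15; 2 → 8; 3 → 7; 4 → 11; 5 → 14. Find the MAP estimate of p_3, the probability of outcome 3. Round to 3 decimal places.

MAP estimate: 0.153

The posterior is Dirichlet(αᵢ + nᵢ) = Dirichlet(19, 10, 12, 19, 17).
For a Dirichlet(a₁,…,a_K) with all aᵢ > 1, the mode has j-th component (aⱼ − 1)/(Σaᵢ − K).
Here Σaᵢ = 77 and K = 5, so p_3 = (12 − 1)/(77 − 5) = 11/72 ≈ 0.153.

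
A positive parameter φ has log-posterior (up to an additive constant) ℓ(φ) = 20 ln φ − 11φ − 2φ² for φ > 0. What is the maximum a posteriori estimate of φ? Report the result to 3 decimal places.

φ̂_MAP = 1.250

ℓ'(φ) = 20/φ − 11 − 4φ. Setting this to zero and multiplying by φ: 4φ² + 11φ − 20 = 0.
φ = (−11 + √(11² + 4·4·20)) / (2·4) = (−11 + √441) / 8 = (−11 + 21)/8 = 5/4.
ℓ''(φ) = −20/φ² − 4 < 0, confirming a maximum.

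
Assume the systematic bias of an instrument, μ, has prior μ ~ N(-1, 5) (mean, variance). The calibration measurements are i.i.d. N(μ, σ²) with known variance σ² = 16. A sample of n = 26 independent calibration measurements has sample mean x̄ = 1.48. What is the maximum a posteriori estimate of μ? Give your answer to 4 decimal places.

μ̂_MAP = 1.2082

n = 26, x̄ = 1.48.
For a Normal prior and Normal likelihood with known variance, the posterior is Normal; its mode equals its mean, the precision-weighted average.
Prior precision 1/σ₀² = 1/5 = 0.2; data precision n/σ² = 26/16 = 1.625.
μ̂ = (0.2·(-1) + 1.625·1.48) / (0.2 + 1.625) = 2.205/1.825 = 441/365 ≈ 1.2082.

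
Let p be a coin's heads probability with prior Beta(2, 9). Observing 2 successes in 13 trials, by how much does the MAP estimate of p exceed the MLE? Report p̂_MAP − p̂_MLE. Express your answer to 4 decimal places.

Posterior is Beta(4, 20); MAP = (4−1)/(24−2) = 3/22 ≈ 0.13636.
MLE ignores the prior: p̂_MLE = k/n = 2/13 ≈ 0.15385.
Difference = 3/22 − 2/13 = -5/286 ≈ -0.0175.

MAP − MLE = -0.0175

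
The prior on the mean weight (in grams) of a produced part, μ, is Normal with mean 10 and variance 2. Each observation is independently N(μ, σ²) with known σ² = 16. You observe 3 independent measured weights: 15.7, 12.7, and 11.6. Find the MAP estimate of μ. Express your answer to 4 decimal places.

n = 3; x̄ = (15.7 + 12.7 + 11.6)/3 = 40/3 = 40/3 ≈ 13.3333.
For a Normal prior and Normal likelihood with known variance, the posterior is Normal; its mode equals its mean, the precision-weighted average.
Prior precision 1/σ₀² = 1/2 = 0.5; data precision n/σ² = 3/16 = 0.1875.
μ̂ = (0.5·10 + 0.1875·(40/3)) / (0.5 + 0.1875) = 7.5/0.6875 = 120/11 ≈ 10.9091.

μ̂_MAP = 10.9091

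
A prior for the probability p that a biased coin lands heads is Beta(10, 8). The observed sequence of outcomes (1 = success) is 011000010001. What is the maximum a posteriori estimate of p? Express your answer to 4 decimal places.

Prior: Beta(10, 8).
Data: 4 successes in 12 trials (from the sequence). The binomial likelihood contributes p^4(1−p)^8, so the posterior is Beta(10+4, 8+8) = Beta(14, 16).
For Beta(a, b) with a, b > 1 the mode is (a−1)/(a+b−2) = 13/28 ≈ 0.4643.

p̂_MAP = 0.4643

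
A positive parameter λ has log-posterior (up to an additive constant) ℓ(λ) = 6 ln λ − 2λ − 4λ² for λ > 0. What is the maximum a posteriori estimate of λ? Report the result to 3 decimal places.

ℓ'(λ) = 6/λ − 2 − 8λ. Setting this to zero and multiplying by λ: 8λ² + 2λ − 6 = 0.
λ = (−2 + √(2² + 4·8·6)) / (2·8) = (−2 + √196) / 16 = (−2 + 14)/16 = 3/4.
ℓ''(λ) = −6/λ² − 8 < 0, confirming a maximum.

λ̂_MAP = 0.750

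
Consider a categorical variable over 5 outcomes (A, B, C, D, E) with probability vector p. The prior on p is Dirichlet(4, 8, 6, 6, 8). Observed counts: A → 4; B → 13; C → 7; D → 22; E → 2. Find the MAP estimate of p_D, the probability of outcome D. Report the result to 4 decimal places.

MAP estimate of p_D = 0.3600

The posterior is Dirichlet(αᵢ + nᵢ) = Dirichlet(8, 21, 13, 28, 10).
For a Dirichlet(a₁,…,a_K) with all aᵢ > 1, the mode has j-th component (aⱼ − 1)/(Σaᵢ − K).
Here Σaᵢ = 80 and K = 5, so p_D = (28 − 1)/(80 − 5) = 27/75 ≈ 0.3600.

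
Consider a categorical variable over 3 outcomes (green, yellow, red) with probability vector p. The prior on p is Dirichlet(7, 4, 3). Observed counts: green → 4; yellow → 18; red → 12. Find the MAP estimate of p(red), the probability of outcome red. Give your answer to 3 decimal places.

The posterior is Dirichlet(αᵢ + nᵢ) = Dirichlet(11, 22, 15).
For a Dirichlet(a₁,…,a_K) with all aᵢ > 1, the mode has j-th component (aⱼ − 1)/(Σaᵢ − K).
Here Σaᵢ = 48 and K = 3, so p(red) = (15 − 1)/(48 − 3) = 14/45 ≈ 0.311.

MAP estimate of p(red) = 0.311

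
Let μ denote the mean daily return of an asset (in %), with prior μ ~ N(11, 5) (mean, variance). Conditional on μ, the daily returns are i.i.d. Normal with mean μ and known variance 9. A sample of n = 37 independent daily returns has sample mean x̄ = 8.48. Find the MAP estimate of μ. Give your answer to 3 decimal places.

n = 37, x̄ = 8.48.
For a Normal prior and Normal likelihood with known variance, the posterior is Normal; its mode equals its mean, the precision-weighted average.
Prior precision 1/σ₀² = 1/5 = 0.2; data precision n/σ² = 37/9.
μ̂ = (0.2·11 + (37/9)·8.48) / (0.2 + 37/9) = (8339/225)/(194/45) = 8339/970 ≈ 8.597.

μ̂_MAP = 8.597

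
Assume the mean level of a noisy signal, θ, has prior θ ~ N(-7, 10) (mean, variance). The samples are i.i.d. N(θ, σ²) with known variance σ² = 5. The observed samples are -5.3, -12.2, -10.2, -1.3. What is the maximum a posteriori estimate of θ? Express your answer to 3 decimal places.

θ̂_MAP = -7.222

n = 4; x̄ = ((-5.3) + (-12.2) + (-10.2) + (-1.3))/4 = -29/4 = -7.25.
For a Normal prior and Normal likelihood with known variance, the posterior is Normal; its mode equals its mean, the precision-weighted average.
Prior precision 1/σ₀² = 1/10 = 0.1; data precision n/σ² = 4/5 = 0.8.
θ̂ = (0.1·(-7) + 0.8·(-7.25)) / (0.1 + 0.8) = (-6.5)/0.9 = -65/9 ≈ -7.222.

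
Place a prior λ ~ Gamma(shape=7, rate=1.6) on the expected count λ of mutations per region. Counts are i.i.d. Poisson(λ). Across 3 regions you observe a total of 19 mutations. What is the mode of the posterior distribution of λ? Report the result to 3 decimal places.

λ̂_MAP = 5.435

Σxᵢ = 19, n = 3.
Posterior ∝ λ^6e^(−1.6λ) · λ^19e^(−3λ) = λ^25e^(−4.6λ), i.e. Gamma(shape=26, rate=4.6).
The mode of a Gamma(a, b) with a ≥ 1 (shape–rate) is (a−1)/b = 25/4.6 ≈ 5.435.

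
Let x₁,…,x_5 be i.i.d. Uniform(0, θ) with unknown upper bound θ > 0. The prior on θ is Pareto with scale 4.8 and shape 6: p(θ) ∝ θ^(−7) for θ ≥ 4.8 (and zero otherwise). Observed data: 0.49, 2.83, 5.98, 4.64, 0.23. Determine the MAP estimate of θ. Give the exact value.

The Uniform(0, θ) likelihood is θ^(−n) for θ ≥ max(xᵢ), zero otherwise. Here max(xᵢ) = 5.98.
Posterior ∝ θ^(−7) · θ^(−5) = θ^(−12) on θ ≥ max(4.8, 5.98) = 5.98.
This density is strictly decreasing in θ, so the posterior mode lies at the lower boundary of the support.

θ̂_MAP = 5.98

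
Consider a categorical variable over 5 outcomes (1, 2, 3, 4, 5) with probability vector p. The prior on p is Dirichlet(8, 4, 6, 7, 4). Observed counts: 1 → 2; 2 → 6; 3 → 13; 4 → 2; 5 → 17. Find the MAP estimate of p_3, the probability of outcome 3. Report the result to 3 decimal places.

The posterior is Dirichlet(αᵢ + nᵢ) = Dirichlet(10, 10, 19, 9, 21).
For a Dirichlet(a₁,…,a_K) with all aᵢ > 1, the mode has j-th component (aⱼ − 1)/(Σaᵢ − K).
Here Σaᵢ = 69 and K = 5, so p_3 = (19 − 1)/(69 − 5) = 18/64 ≈ 0.281.

MAP estimate: 0.281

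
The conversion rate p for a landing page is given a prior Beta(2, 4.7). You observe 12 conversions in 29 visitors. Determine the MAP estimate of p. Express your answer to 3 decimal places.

Prior: Beta(2, 4.7).
Data: 12 successes in 29 trials. The binomial likelihood contributes p^12(1−p)^17, so the posterior is Beta(2+12, 4.7+17) = Beta(14, 21.7).
For Beta(a, b) with a, b > 1 the mode is (a−1)/(a+b−2) = 13/33.7 ≈ 0.386.

p̂_MAP = 0.386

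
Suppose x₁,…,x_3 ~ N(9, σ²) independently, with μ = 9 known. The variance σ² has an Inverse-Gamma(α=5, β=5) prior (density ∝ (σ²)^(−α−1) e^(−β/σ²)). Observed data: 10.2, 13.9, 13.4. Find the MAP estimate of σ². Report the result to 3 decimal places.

Sum of squared deviations about the known mean: SS = (10.2−9)² + (13.9−9)² + (13.4−9)² = 44.81.
The Normal likelihood contributes (σ²)^(−n/2) exp(−SS/(2σ²)), so the posterior is Inverse-Gamma(α + n/2, β + SS/2) = Inverse-Gamma(6.5, 27.405).
The mode of Inverse-Gamma(a, b) is b/(a+1) = 27.405/7.5 ≈ 3.654.

σ̂²_MAP = 3.654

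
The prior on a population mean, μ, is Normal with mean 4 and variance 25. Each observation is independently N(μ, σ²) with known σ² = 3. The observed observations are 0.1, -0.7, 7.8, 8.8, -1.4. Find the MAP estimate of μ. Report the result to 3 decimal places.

n = 5; x̄ = (0.1 + (-0.7) + 7.8 + 8.8 + (-1.4))/5 = 14.6/5 = 2.92.
For a Normal prior and Normal likelihood with known variance, the posterior is Normal; its mode equals its mean, the precision-weighted average.
Prior precision 1/σ₀² = 1/25 = 0.04; data precision n/σ² = 5/3.
μ̂ = (0.04·4 + (5/3)·2.92) / (0.04 + 5/3) = (377/75)/(128/75) = 2.9453125 ≈ 2.945.

μ̂_MAP = 2.945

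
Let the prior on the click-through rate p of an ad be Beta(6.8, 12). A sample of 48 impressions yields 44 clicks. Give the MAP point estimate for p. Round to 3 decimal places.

Prior: Beta(6.8, 12).
Data: 44 successes in 48 trials. The binomial likelihood contributes p^44(1−p)^4, so the posterior is Beta(6.8+44, 12+4) = Beta(50.8, 16).
For Beta(a, b) with a, b > 1 the mode is (a−1)/(a+b−2) = 49.8/64.8 ≈ 0.769.

p̂_MAP = 0.769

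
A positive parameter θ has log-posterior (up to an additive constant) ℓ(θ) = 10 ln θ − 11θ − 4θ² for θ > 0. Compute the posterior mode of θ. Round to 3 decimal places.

ℓ'(θ) = 10/θ − 11 − 8θ. Setting this to zero and multiplying by θ: 8θ² + 11θ − 10 = 0.
θ = (−11 + √(11² + 4·8·10)) / (2·8) = (−11 + √441) / 16 = (−11 + 21)/16 = 5/8.
ℓ''(θ) = −10/θ² − 8 < 0, confirming a maximum.

θ̂_MAP = 0.625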